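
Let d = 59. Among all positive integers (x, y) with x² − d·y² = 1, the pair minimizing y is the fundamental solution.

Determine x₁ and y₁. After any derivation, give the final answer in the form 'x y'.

530 69

[7; 1,2,7,2,1,14] for √59; ℓ=6 ⇒ convergent index 5
i=0: a=7 ⇒ p=7, q=1
…
i=4: a=2 ⇒ p=361, q=47
i=5: a=1 ⇒ p=530, q=69
→ (530, 69).  Check: 530²=280900, 59·69²=280899, difference 1.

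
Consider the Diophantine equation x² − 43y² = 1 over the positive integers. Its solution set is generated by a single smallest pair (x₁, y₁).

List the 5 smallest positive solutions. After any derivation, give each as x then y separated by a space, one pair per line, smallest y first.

[6; 1,1,3,1,5,1,3,1,1,12] for √43; ℓ=10 ⇒ convergent index 9
a_0=6:  p_0=6·1+0=6,  q_0=6·0+1=1
a_1=1:  p_1=1·6+1=7,  q_1=1·1+0=1
a_2=1:  p_2=1·7+6=13,  q_2=1·1+1=2
a_3=3:  p_3=3·13+7=46,  q_3=3·2+1=7
a_4=1:  p_4=1·46+13=59,  q_4=1·7+2=9
a_5=5:  p_5=5·59+46=341,  q_5=5·9+7=52
a_6=1:  p_6=1·341+59=400,  q_6=1·52+9=61
a_7=3:  p_7=3·400+341=1541,  q_7=3·61+52=235
a_8=1:  p_8=1·1541+400=1941,  q_8=1·235+61=296
a_9=1:  p_9=1·1941+1541=3482,  q_9=1·296+235=531
(x₁, y₁) = (3482, 531);  3482² − 43·531² = 1 ✓
n=2: (3482,531)∘(3482,531) = (3482·3482+43·531·531, 3482·531+531·3482) = (24248647,3697884)
n=3: (24248647,3697884)∘(3482,531) = (3482·24248647+43·531·3697884, 3482·3697884+531·24248647) = (168867574226,25752063645)
n=4: (168867574226,25752063645)∘(3482,531) = (3482·168867574226+43·531·25752063645, 3482·25752063645+531·168867574226) = (1175993762661217,179337367525896)
n=5: (1175993762661217,179337367525896)∘(3482,531) = (3482·1175993762661217+43·531·179337367525896, 3482·179337367525896+531·1175993762661217) = (8189620394305140962,1248905401698276099)

3482 531
24248647 3697884
168867574226 25752063645
1175993762661217 179337367525896
8189620394305140962 1248905401698276099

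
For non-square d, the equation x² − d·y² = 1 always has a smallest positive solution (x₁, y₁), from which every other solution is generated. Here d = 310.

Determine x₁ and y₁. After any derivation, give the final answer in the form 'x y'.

848719 48204

[17; 1,1,1,1,5,…,1,1,34] for √310; ℓ=16 ⇒ convergent index 15
k=0  a_k=17  p_k/q_k = 17/1
k=1  a_k=1  p_k/q_k = 18/1
…
k=3  a_k=1  p_k/q_k = 53/3
…
k=6  a_k=3  p_k/q_k = 1567/89
k=7  a_k=1  p_k/q_k = 2060/117
…
k=13  a_k=1  p_k/q_k = 333702/18953
k=14  a_k=1  p_k/q_k = 515017/29251
k=15  a_k=1  p_k/q_k = 848719/48204
(x₁, y₁) = (848719, 48204);  848719² − 310·48204² = 1 ✓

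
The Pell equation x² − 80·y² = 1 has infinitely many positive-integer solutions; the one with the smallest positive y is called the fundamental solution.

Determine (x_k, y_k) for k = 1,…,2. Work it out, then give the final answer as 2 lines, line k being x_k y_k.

√80 = [8; 1,16, …], period ℓ=2 (even) → k=1
step 0: (8, 1)  from 8·(1,0) + (0,1)
step 1: (9, 1)  from 1·(8,1) + (1,0)
fundamental: x₁=9, y₁=1  (since 81 − 80·1 = 1)
n=2: (9,1)∘(9,1) = (9·9+80·1·1, 9·1+1·9) = (161,18)

9 1
161 18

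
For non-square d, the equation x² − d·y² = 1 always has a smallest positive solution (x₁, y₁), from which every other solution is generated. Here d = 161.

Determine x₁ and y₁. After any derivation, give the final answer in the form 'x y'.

d=161: √d = [12; 1,2,4,1,2,1,4,2,1,24] (ℓ=10, even), read p_9/q_9
a_0=12:  p_0=12·1+0=12,  q_0=12·0+1=1
…
a_2=2:  p_2=2·13+12=38,  q_2=2·1+1=3
a_3=4:  p_3=4·38+13=165,  q_3=4·3+1=13
a_4=1:  p_4=1·165+38=203,  q_4=1·13+3=16
a_5=2:  p_5=2·203+165=571,  q_5=2·16+13=45
…
a_7=4:  p_7=4·774+571=3667,  q_7=4·61+45=289
a_8=2:  p_8=2·3667+774=8108,  q_8=2·289+61=639
a_9=1:  p_9=1·8108+3667=11775,  q_9=1·639+289=928
→ (11775, 928).  Check: 11775²=138650625, 161·928²=138650624, difference 1.

11775 928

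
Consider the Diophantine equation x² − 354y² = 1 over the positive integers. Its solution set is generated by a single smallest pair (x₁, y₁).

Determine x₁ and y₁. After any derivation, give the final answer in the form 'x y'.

258065 13716

[18; 1,4,2,2,18,2,2,4,1,36] for √354; ℓ=10 ⇒ convergent index 9
k=0  a_k=18  p_k/q_k = 18/1
k=1  a_k=1  p_k/q_k = 19/1
k=2  a_k=4  p_k/q_k = 94/5
k=3  a_k=2  p_k/q_k = 207/11
k=4  a_k=2  p_k/q_k = 508/27
k=5  a_k=18  p_k/q_k = 9351/497
k=6  a_k=2  p_k/q_k = 19210/1021
k=7  a_k=2  p_k/q_k = 47771/2539
k=8  a_k=4  p_k/q_k = 210294/11177
k=9  a_k=1  p_k/q_k = 258065/13716
(x₁, y₁) = (258065, 13716);  258065² − 354·13716² = 1 ✓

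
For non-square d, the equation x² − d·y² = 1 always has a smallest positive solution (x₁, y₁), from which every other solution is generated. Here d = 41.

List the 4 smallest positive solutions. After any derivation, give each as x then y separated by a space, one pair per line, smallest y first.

d=41: √d = [6; 2,2,12] (ℓ=3, odd), read p_5/q_5
a_0=6:  p_0=6·1+0=6,  q_0=6·0+1=1
a_1=2:  p_1=2·6+1=13,  q_1=2·1+0=2
a_2=2:  p_2=2·13+6=32,  q_2=2·2+1=5
…
a_4=2:  p_4=2·397+32=826,  q_4=2·62+5=129
a_5=2:  p_5=2·826+397=2049,  q_5=2·129+62=320
fundamental: x₁=2049, y₁=320  (since 4198401 − 41·102400 = 1)
k=2:  x_2 = 2049·2049+41·320·320 = 8396801,  y_2 = 2049·320+320·2049 = 1311360
k=3:  x_3 = 2049·8396801+41·320·1311360 = 34410088449,  y_3 = 2049·1311360+320·8396801 = 5373952960
k=4:  x_4 = 2049·34410088449+41·320·5373952960 = 141012534067201,  y_4 = 2049·5373952960+320·34410088449 = 22022457918720

2049 320
8396801 1311360
34410088449 5373952960
141012534067201 22022457918720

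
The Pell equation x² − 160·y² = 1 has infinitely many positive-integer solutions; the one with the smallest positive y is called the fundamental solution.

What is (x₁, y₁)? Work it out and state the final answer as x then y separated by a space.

721 57

√160 = [12; 1,1,1,5,1,1,1,24, …], period ℓ=8 (even) → k=7
step 0: (12, 1)  from 12·(1,0) + (0,1)
…
step 3: (38, 3)  from 1·(25,2) + (13,1)
…
step 5: (253, 20)  from 1·(215,17) + (38,3)
step 6: (468, 37)  from 1·(253,20) + (215,17)
step 7: (721, 57)  from 1·(468,37) + (253,20)
→ (721, 57).  Check: 721²=519841, 160·57²=519840, difference 1.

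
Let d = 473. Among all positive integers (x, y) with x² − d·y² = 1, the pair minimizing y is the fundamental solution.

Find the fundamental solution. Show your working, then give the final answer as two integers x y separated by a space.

87 4

d=473: √d = [21; 1,2,1,42] (ℓ=4, even), read p_3/q_3
i=0: a=21 ⇒ p=21, q=1
…
i=2: a=2 ⇒ p=65, q=3
i=3: a=1 ⇒ p=87, q=4
fundamental: x₁=87, y₁=4  (since 7569 − 473·16 = 1)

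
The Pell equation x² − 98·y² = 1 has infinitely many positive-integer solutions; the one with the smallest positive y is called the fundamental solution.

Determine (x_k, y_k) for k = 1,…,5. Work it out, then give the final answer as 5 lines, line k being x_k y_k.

d=98: √d = [9; 1,8,1,18] (ℓ=4, even), read p_3/q_3
i=0: a=9 ⇒ p=9, q=1
…
i=2: a=8 ⇒ p=89, q=9
i=3: a=1 ⇒ p=99, q=10
fundamental: x₁=99, y₁=10  (since 9801 − 98·100 = 1)
(99+10√98)^2 = 19601 + 1980√98
(99+10√98)^3 = 3880899 + 392030√98
(99+10√98)^4 = 768398401 + 77619960√98
(99+10√98)^5 = 152139002499 + 15368360050√98

99 10
19601 1980
3880899 392030
768398401 77619960
152139002499 15368360050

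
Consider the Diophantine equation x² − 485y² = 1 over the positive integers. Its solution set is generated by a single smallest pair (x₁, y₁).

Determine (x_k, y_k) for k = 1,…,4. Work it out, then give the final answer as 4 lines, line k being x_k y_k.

969 44
1877921 85272
3639409929 165257092
7053174564481 320268159024

√485 = [22; 44, …], period ℓ=1 (odd) → k=1
k=0  a_k=22  p_k/q_k = 22/1
k=1  a_k=44  p_k/q_k = 969/44
fundamental: x₁=969, y₁=44  (since 938961 − 485·1936 = 1)
(x_2, y_2) = (969·969 + 485·44·44, 969·44 + 44·969) = (1877921, 85272)
(x_3, y_3) = (969·1877921 + 485·44·85272, 969·85272 + 44·1877921) = (3639409929, 165257092)
(x_4, y_4) = (969·3639409929 + 485·44·165257092, 969·165257092 + 44·3639409929) = (7053174564481, 320268159024)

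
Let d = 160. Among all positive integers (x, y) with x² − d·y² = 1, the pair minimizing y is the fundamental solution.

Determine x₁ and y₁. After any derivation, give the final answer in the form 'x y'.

721 57

√160 = [12; 1,1,1,5,1,1,1,24, …], period ℓ=8 (even) → k=7
a_0=12:  p_0=12·1+0=12,  q_0=12·0+1=1
a_1=1:  p_1=1·12+1=13,  q_1=1·1+0=1
…
a_4=5:  p_4=5·38+25=215,  q_4=5·3+2=17
a_5=1:  p_5=1·215+38=253,  q_5=1·17+3=20
a_6=1:  p_6=1·253+215=468,  q_6=1·20+17=37
a_7=1:  p_7=1·468+253=721,  q_7=1·37+20=57
(x₁, y₁) = (721, 57);  721² − 160·57² = 1 ✓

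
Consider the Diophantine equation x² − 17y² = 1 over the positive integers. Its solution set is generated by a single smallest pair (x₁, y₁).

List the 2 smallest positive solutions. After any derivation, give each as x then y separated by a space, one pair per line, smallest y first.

√17 = [4; 8, …], period ℓ=1 (odd) → k=1
step 0: (4, 1)  from 4·(1,0) + (0,1)
step 1: (33, 8)  from 8·(4,1) + (1,0)
→ (33, 8).  Check: 33²=1089, 17·8²=1088, difference 1.
(x_2, y_2) = (33·33 + 17·8·8, 33·8 + 8·33) = (2177, 528)

33 8
2177 528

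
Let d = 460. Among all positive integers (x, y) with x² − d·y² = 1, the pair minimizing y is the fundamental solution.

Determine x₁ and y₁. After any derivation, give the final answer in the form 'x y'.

√460 = [21; 2,4,3,1,2,10,2,1,3,4,2,42, …], period ℓ=12 (even) → k=11
k=0  a_k=21  p_k/q_k = 21/1
k=1  a_k=2  p_k/q_k = 43/2
…
k=5  a_k=2  p_k/q_k = 2252/105
k=6  a_k=10  p_k/q_k = 23335/1088
k=7  a_k=2  p_k/q_k = 48922/2281
k=8  a_k=1  p_k/q_k = 72257/3369
…
k=10  a_k=4  p_k/q_k = 1135029/52921
k=11  a_k=2  p_k/q_k = 2535751/118230
→ (2535751, 118230).  Check: 2535751²=6430033134001, 460·118230²=6430033134000, difference 1.

2535751 118230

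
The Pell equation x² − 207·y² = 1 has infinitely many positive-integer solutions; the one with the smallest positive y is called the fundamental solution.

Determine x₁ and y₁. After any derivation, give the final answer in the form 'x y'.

1151 80

√207 = [14; 2,1,1,2,1,1,2,28, …], period ℓ=8 (even) → k=7
a_0=14:  p_0=14·1+0=14,  q_0=14·0+1=1
a_1=2:  p_1=2·14+1=29,  q_1=2·1+0=2
a_2=1:  p_2=1·29+14=43,  q_2=1·2+1=3
…
a_5=1:  p_5=1·187+72=259,  q_5=1·13+5=18
a_6=1:  p_6=1·259+187=446,  q_6=1·18+13=31
a_7=2:  p_7=2·446+259=1151,  q_7=2·31+18=80
(x₁, y₁) = (1151, 80);  1151² − 207·80² = 1 ✓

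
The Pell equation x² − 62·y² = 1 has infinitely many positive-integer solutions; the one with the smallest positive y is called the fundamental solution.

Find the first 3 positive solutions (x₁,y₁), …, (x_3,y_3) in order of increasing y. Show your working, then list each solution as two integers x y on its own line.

√62 = [7; 1,6,1,14, …], period ℓ=4 (even) → k=3
k=0  a_k=7  p_k/q_k = 7/1
k=1  a_k=1  p_k/q_k = 8/1
k=2  a_k=6  p_k/q_k = 55/7
k=3  a_k=1  p_k/q_k = 63/8
→ (63, 8).  Check: 63²=3969, 62·8²=3968, difference 1.
k=2:  x_2 = 63·63+62·8·8 = 7937,  y_2 = 63·8+8·63 = 1008
k=3:  x_3 = 63·7937+62·8·1008 = 999999,  y_3 = 63·1008+8·7937 = 127000

63 8
7937 1008
999999 127000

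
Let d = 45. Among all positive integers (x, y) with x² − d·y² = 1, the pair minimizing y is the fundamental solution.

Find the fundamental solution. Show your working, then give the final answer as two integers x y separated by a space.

161 24

√45 → a₀=6, period (1,2,2,2,1,12); ℓ=6 even so k=5
k=0  a_k=6  p_k/q_k = 6/1
…
k=4  a_k=2  p_k/q_k = 114/17
k=5  a_k=1  p_k/q_k = 161/24
→ (161, 24).  Check: 161²=25921, 45·24²=25920, difference 1.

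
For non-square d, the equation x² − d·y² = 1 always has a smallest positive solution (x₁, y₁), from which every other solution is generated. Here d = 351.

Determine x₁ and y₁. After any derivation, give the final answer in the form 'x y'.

[18; 1,2,1,3,2,2,2,3,1,2,1,36] for √351; ℓ=12 ⇒ convergent index 11
k=0  a_k=18  p_k/q_k = 18/1
k=1  a_k=1  p_k/q_k = 19/1
…
k=3  a_k=1  p_k/q_k = 75/4
…
k=9  a_k=1  p_k/q_k = 16543/883
k=10  a_k=2  p_k/q_k = 45882/2449
k=11  a_k=1  p_k/q_k = 62425/3332
fundamental: x₁=62425, y₁=3332  (since 3896880625 − 351·11102224 = 1)

62425 3332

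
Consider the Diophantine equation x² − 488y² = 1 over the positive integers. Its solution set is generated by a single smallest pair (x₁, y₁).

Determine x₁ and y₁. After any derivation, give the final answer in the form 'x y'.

243 11

[22; 11,44] for √488; ℓ=2 ⇒ convergent index 1
a_0=22:  p_0=22·1+0=22,  q_0=22·0+1=1
a_1=11:  p_1=11·22+1=243,  q_1=11·1+0=11
→ (243, 11).  Check: 243²=59049, 488·11²=59048, difference 1.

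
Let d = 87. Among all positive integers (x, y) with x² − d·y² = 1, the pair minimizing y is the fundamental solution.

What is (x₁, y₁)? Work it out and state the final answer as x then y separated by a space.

28 3

[9; 3,18] for √87; ℓ=2 ⇒ convergent index 1
step 0: (9, 1)  from 9·(1,0) + (0,1)
step 1: (28, 3)  from 3·(9,1) + (1,0)
(x₁, y₁) = (28, 3);  28² − 87·3² = 1 ✓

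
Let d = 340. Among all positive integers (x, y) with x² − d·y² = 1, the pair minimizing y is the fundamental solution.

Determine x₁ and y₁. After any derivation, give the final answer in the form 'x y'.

285769 15498

√340 = [18; 2,3,1,1,1,…,3,2,36, …], period ℓ=14 (even) → k=13
a_0=18:  p_0=18·1+0=18,  q_0=18·0+1=1
…
a_2=3:  p_2=3·37+18=129,  q_2=3·2+1=7
…
a_5=1:  p_5=1·295+166=461,  q_5=1·16+9=25
a_6=1:  p_6=1·461+295=756,  q_6=1·25+16=41
a_7=8:  p_7=8·756+461=6509,  q_7=8·41+25=353
a_8=1:  p_8=1·6509+756=7265,  q_8=1·353+41=394
a_9=1:  p_9=1·7265+6509=13774,  q_9=1·394+353=747
a_10=1:  p_10=1·13774+7265=21039,  q_10=1·747+394=1141
a_11=1:  p_11=1·21039+13774=34813,  q_11=1·1141+747=1888
a_12=3:  p_12=3·34813+21039=125478,  q_12=3·1888+1141=6805
a_13=2:  p_13=2·125478+34813=285769,  q_13=2·6805+1888=15498
(x₁, y₁) = (285769, 15498);  285769² − 340·15498² = 1 ✓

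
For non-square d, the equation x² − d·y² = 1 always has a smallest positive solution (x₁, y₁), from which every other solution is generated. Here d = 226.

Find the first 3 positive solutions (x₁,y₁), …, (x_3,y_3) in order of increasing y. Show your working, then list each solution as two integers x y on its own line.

451 30
406801 27060
366934051 24408090

√226 = [15; 30, …], period ℓ=1 (odd) → k=1
k=0  a_k=15  p_k/q_k = 15/1
k=1  a_k=30  p_k/q_k = 451/30
→ (451, 30).  Check: 451²=203401, 226·30²=203400, difference 1.
(451+30√226)^2 = 406801 + 27060√226
(451+30√226)^3 = 366934051 + 24408090√226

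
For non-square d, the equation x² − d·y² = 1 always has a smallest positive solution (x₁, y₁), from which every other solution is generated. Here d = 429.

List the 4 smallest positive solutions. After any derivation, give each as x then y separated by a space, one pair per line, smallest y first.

1524095 73584
4645731138049 224298012960
14161071197688057215 683702960124468816
43165635614076113391052801 2084056526021580302230080

√429 → a₀=20, period (1,2,2,9,1,12,1,9,2,2,1,40); ℓ=12 even so k=11
k=0  a_k=20  p_k/q_k = 20/1
k=1  a_k=1  p_k/q_k = 21/1
…
k=3  a_k=2  p_k/q_k = 145/7
k=4  a_k=9  p_k/q_k = 1367/66
k=5  a_k=1  p_k/q_k = 1512/73
k=6  a_k=12  p_k/q_k = 19511/942
…
k=10  a_k=2  p_k/q_k = 1085636/52415
k=11  a_k=1  p_k/q_k = 1524095/73584
fundamental: x₁=1524095, y₁=73584  (since 2322865569025 − 429·5414605056 = 1)
(1524095+73584√429)^2 = 4645731138049 + 224298012960√429
(1524095+73584√429)^3 = 14161071197688057215 + 683702960124468816√429
(1524095+73584√429)^4 = 43165635614076113391052801 + 2084056526021580302230080√429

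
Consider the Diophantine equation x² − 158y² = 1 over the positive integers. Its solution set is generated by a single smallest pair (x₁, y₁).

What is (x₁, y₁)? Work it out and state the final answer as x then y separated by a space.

7743 616

[12; 1,1,3,12,3,1,1,24] for √158; ℓ=8 ⇒ convergent index 7
k=0  a_k=12  p_k/q_k = 12/1
k=1  a_k=1  p_k/q_k = 13/1
k=2  a_k=1  p_k/q_k = 25/2
k=3  a_k=3  p_k/q_k = 88/7
…
k=6  a_k=1  p_k/q_k = 4412/351
k=7  a_k=1  p_k/q_k = 7743/616
→ (7743, 616).  Check: 7743²=59954049, 158·616²=59954048, difference 1.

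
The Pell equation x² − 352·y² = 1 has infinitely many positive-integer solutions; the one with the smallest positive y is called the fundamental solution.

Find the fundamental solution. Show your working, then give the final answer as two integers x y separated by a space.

√352 → a₀=18, period (1,3,5,9,5,3,1,36); ℓ=8 even so k=7
step 0: (18, 1)  from 18·(1,0) + (0,1)
step 1: (19, 1)  from 1·(18,1) + (1,0)
…
step 3: (394, 21)  from 5·(75,4) + (19,1)
…
step 5: (18499, 986)  from 5·(3621,193) + (394,21)
step 6: (59118, 3151)  from 3·(18499,986) + (3621,193)
step 7: (77617, 4137)  from 1·(59118,3151) + (18499,986)
(x₁, y₁) = (77617, 4137);  77617² − 352·4137² = 1 ✓

77617 4137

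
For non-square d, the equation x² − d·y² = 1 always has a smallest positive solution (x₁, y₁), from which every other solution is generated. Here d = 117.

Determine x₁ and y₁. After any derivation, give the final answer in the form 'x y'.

649 60

√117 = [10; 1,4,2,4,1,20, …], period ℓ=6 (even) → k=5
step 0: (10, 1)  from 10·(1,0) + (0,1)
…
step 4: (530, 49)  from 4·(119,11) + (54,5)
step 5: (649, 60)  from 1·(530,49) + (119,11)
fundamental: x₁=649, y₁=60  (since 421201 − 117·3600 = 1)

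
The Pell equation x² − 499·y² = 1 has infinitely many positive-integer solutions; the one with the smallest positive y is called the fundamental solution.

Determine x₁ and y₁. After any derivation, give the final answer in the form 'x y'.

√499 = [22; 2,1,21,1,2,44, …], period ℓ=6 (even) → k=5
step 0: (22, 1)  from 22·(1,0) + (0,1)
step 1: (45, 2)  from 2·(22,1) + (1,0)
step 2: (67, 3)  from 1·(45,2) + (22,1)
step 3: (1452, 65)  from 21·(67,3) + (45,2)
step 4: (1519, 68)  from 1·(1452,65) + (67,3)
step 5: (4490, 201)  from 2·(1519,68) + (1452,65)
fundamental: x₁=4490, y₁=201  (since 20160100 − 499·40401 = 1)

4490 201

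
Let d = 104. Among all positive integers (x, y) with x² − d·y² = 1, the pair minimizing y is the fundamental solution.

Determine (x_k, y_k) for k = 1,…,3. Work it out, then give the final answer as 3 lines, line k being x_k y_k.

51 5
5201 510
530451 52015

√104 → a₀=10, period (5,20); ℓ=2 even so k=1
step 0: (10, 1)  from 10·(1,0) + (0,1)
step 1: (51, 5)  from 5·(10,1) + (1,0)
→ (51, 5).  Check: 51²=2601, 104·5²=2600, difference 1.
k=2:  x_2 = 51·51+104·5·5 = 5201,  y_2 = 51·5+5·51 = 510
k=3:  x_3 = 51·5201+104·5·510 = 530451,  y_3 = 51·510+5·5201 = 52015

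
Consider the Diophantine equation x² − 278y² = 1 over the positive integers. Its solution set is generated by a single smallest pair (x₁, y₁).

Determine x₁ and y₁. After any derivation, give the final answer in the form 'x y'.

√278 = [16; 1,2,16,2,1,32, …], period ℓ=6 (even) → k=5
a_0=16:  p_0=16·1+0=16,  q_0=16·0+1=1
…
a_2=2:  p_2=2·17+16=50,  q_2=2·1+1=3
…
a_4=2:  p_4=2·817+50=1684,  q_4=2·49+3=101
a_5=1:  p_5=1·1684+817=2501,  q_5=1·101+49=150
fundamental: x₁=2501, y₁=150  (since 6255001 − 278·22500 = 1)

2501 150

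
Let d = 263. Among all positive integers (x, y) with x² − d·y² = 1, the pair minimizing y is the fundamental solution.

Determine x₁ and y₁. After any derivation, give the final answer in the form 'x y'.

139128 8579

√263 = [16; 4,1,1,1,1,15,1,1,1,1,4,32, …], period ℓ=12 (even) → k=11
step 0: (16, 1)  from 16·(1,0) + (0,1)
step 1: (65, 4)  from 4·(16,1) + (1,0)
step 2: (81, 5)  from 1·(65,4) + (16,1)
step 3: (146, 9)  from 1·(81,5) + (65,4)
step 4: (227, 14)  from 1·(146,9) + (81,5)
step 5: (373, 23)  from 1·(227,14) + (146,9)
step 6: (5822, 359)  from 15·(373,23) + (227,14)
step 7: (6195, 382)  from 1·(5822,359) + (373,23)
…
step 10: (30229, 1864)  from 1·(18212,1123) + (12017,741)
step 11: (139128, 8579)  from 4·(30229,1864) + (18212,1123)
→ (139128, 8579).  Check: 139128²=19356600384, 263·8579²=19356600383, difference 1.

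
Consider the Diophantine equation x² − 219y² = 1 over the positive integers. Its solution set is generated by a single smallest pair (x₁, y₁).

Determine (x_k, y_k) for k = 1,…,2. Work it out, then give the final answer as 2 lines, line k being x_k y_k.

74 5
10951 740

[14; 1,3,1,28] for √219; ℓ=4 ⇒ convergent index 3
k=0  a_k=14  p_k/q_k = 14/1
k=1  a_k=1  p_k/q_k = 15/1
k=2  a_k=3  p_k/q_k = 59/4
k=3  a_k=1  p_k/q_k = 74/5
fundamental: x₁=74, y₁=5  (since 5476 − 219·25 = 1)
(x_2, y_2) = (74·74 + 219·5·5, 74·5 + 5·74) = (10951, 740)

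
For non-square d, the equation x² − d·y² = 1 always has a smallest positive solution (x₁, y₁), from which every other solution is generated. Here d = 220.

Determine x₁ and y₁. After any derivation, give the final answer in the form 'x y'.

√220 = [14; 1,4,1,28, …], period ℓ=4 (even) → k=3
a_0=14:  p_0=14·1+0=14,  q_0=14·0+1=1
a_1=1:  p_1=1·14+1=15,  q_1=1·1+0=1
a_2=4:  p_2=4·15+14=74,  q_2=4·1+1=5
a_3=1:  p_3=1·74+15=89,  q_3=1·5+1=6
(x₁, y₁) = (89, 6);  89² − 220·6² = 1 ✓

89 6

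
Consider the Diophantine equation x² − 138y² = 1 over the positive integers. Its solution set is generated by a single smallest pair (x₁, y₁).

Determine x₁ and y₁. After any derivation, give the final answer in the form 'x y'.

47 4

[11; 1,2,1,22] for √138; ℓ=4 ⇒ convergent index 3
step 0: (11, 1)  from 11·(1,0) + (0,1)
step 1: (12, 1)  from 1·(11,1) + (1,0)
step 2: (35, 3)  from 2·(12,1) + (11,1)
step 3: (47, 4)  from 1·(35,3) + (12,1)
fundamental: x₁=47, y₁=4  (since 2209 − 138·16 = 1)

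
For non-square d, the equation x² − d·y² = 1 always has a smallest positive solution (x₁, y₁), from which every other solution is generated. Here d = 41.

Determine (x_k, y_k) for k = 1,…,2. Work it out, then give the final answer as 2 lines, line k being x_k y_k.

2049 320
8396801 1311360

[6; 2,2,12] for √41; ℓ=3 ⇒ convergent index 5
k=0  a_k=6  p_k/q_k = 6/1
k=1  a_k=2  p_k/q_k = 13/2
k=2  a_k=2  p_k/q_k = 32/5
k=3  a_k=12  p_k/q_k = 397/62
k=4  a_k=2  p_k/q_k = 826/129
k=5  a_k=2  p_k/q_k = 2049/320
→ (2049, 320).  Check: 2049²=4198401, 41·320²=4198400, difference 1.
(x_2, y_2) = (2049·2049 + 41·320·320, 2049·320 + 320·2049) = (8396801, 1311360)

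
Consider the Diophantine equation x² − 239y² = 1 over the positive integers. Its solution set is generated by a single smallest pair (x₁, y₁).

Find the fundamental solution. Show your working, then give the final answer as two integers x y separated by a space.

6195120 400729

d=239: √d = [15; 2,5,1,2,4,15,4,2,1,5,2,30] (ℓ=12, even), read p_11/q_11
i=0: a=15 ⇒ p=15, q=1
i=1: a=2 ⇒ p=31, q=2
i=2: a=5 ⇒ p=170, q=11
i=3: a=1 ⇒ p=201, q=13
…
i=5: a=4 ⇒ p=2489, q=161
i=6: a=15 ⇒ p=37907, q=2452
i=7: a=4 ⇒ p=154117, q=9969
…
i=9: a=1 ⇒ p=500258, q=32359
i=10: a=5 ⇒ p=2847431, q=184185
i=11: a=2 ⇒ p=6195120, q=400729
(x₁, y₁) = (6195120, 400729);  6195120² − 239·400729² = 1 ✓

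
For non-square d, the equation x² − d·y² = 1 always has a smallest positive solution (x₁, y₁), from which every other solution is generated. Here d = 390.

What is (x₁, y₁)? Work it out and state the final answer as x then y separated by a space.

√390 → a₀=19, period (1,2,1,38); ℓ=4 even so k=3
a_0=19:  p_0=19·1+0=19,  q_0=19·0+1=1
…
a_2=2:  p_2=2·20+19=59,  q_2=2·1+1=3
a_3=1:  p_3=1·59+20=79,  q_3=1·3+1=4
→ (79, 4).  Check: 79²=6241, 390·4²=6240, difference 1.

79 4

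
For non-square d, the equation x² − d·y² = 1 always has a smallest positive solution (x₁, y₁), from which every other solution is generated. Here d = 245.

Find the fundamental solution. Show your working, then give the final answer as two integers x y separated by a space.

51841 3312

d=245: √d = [15; 1,1,1,7,6,7,1,1,1,30] (ℓ=10, even), read p_9/q_9
i=0: a=15 ⇒ p=15, q=1
i=1: a=1 ⇒ p=16, q=1
…
i=4: a=7 ⇒ p=360, q=23
…
i=6: a=7 ⇒ p=15809, q=1010
i=7: a=1 ⇒ p=18016, q=1151
i=8: a=1 ⇒ p=33825, q=2161
i=9: a=1 ⇒ p=51841, q=3312
→ (51841, 3312).  Check: 51841²=2687489281, 245·3312²=2687489280, difference 1.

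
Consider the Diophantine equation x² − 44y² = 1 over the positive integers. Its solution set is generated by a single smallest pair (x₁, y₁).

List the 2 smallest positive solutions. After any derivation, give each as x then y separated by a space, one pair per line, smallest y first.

[6; 1,1,1,2,1,1,1,12] for √44; ℓ=8 ⇒ convergent index 7
a_0=6:  p_0=6·1+0=6,  q_0=6·0+1=1
a_1=1:  p_1=1·6+1=7,  q_1=1·1+0=1
…
a_3=1:  p_3=1·13+7=20,  q_3=1·2+1=3
…
a_6=1:  p_6=1·73+53=126,  q_6=1·11+8=19
a_7=1:  p_7=1·126+73=199,  q_7=1·19+11=30
fundamental: x₁=199, y₁=30  (since 39601 − 44·900 = 1)
k=2:  x_2 = 199·199+44·30·30 = 79201,  y_2 = 199·30+30·199 = 11940

199 30
79201 11940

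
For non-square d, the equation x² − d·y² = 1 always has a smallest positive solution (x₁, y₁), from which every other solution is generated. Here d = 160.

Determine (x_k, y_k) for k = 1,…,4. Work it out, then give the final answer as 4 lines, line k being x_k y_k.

√160 = [12; 1,1,1,5,1,1,1,24, …], period ℓ=8 (even) → k=7
i=0: a=12 ⇒ p=12, q=1
i=1: a=1 ⇒ p=13, q=1
…
i=5: a=1 ⇒ p=253, q=20
i=6: a=1 ⇒ p=468, q=37
i=7: a=1 ⇒ p=721, q=57
(x₁, y₁) = (721, 57);  721² − 160·57² = 1 ✓
(x_2, y_2) = (721·721 + 160·57·57, 721·57 + 57·721) = (1039681, 82194)
(x_3, y_3) = (721·1039681 + 160·57·82194, 721·82194 + 57·1039681) = (1499219281, 118523691)
(x_4, y_4) = (721·1499219281 + 160·57·118523691, 721·118523691 + 57·1499219281) = (2161873163521, 170911080228)

721 57
1039681 82194
1499219281 118523691
2161873163521 170911080228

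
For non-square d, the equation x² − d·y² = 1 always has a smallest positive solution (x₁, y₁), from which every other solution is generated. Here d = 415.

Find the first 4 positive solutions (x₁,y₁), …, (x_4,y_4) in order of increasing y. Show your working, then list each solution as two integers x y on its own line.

[20; 2,1,2,4,6,…,1,2,40] for √415; ℓ=16 ⇒ convergent index 15
a_0=20:  p_0=20·1+0=20,  q_0=20·0+1=1
a_1=2:  p_1=2·20+1=41,  q_1=2·1+0=2
a_2=1:  p_2=1·41+20=61,  q_2=1·2+1=3
a_3=2:  p_3=2·61+41=163,  q_3=2·3+2=8
…
a_6=1:  p_6=1·4441+713=5154,  q_6=1·218+35=253
a_7=1:  p_7=1·5154+4441=9595,  q_7=1·253+218=471
a_8=3:  p_8=3·9595+5154=33939,  q_8=3·471+253=1666
a_9=1:  p_9=1·33939+9595=43534,  q_9=1·1666+471=2137
…
a_11=6:  p_11=6·77473+43534=508372,  q_11=6·3803+2137=24955
a_12=4:  p_12=4·508372+77473=2110961,  q_12=4·24955+3803=103623
a_13=2:  p_13=2·2110961+508372=4730294,  q_13=2·103623+24955=232201
a_14=1:  p_14=1·4730294+2110961=6841255,  q_14=1·232201+103623=335824
a_15=2:  p_15=2·6841255+4730294=18412804,  q_15=2·335824+232201=903849
(x₁, y₁) = (18412804, 903849);  18412804² − 415·903849² = 1 ✓
n=2: (18412804,903849)∘(18412804,903849) = (18412804·18412804+415·903849·903849, 18412804·903849+903849·18412804) = (678062702284831,33284788965192)
n=3: (678062702284831,33284788965192)∘(18412804,903849) = (18412804·678062702284831+415·903849·33284788965192, 18412804·33284788965192+903849·678062702284831) = (24970071273761872339444,1225732590794885332887)
n=4: (24970071273761872339444,1225732590794885332887)∘(18412804,903849) = (18412804·24970071273761872339444+415·903849·1225732590794885332887, 18412804·1225732590794885332887+903849·24970071273761872339444) = (919538056459614718055705397121,45138347901436822389057205104)

18412804 903849
678062702284831 33284788965192
24970071273761872339444 1225732590794885332887
919538056459614718055705397121 45138347901436822389057205104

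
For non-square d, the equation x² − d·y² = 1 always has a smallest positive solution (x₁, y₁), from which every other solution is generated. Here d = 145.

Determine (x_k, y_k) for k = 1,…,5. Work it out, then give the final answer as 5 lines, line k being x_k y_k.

d=145: √d = [12; 24] (ℓ=1, odd), read p_1/q_1
a_0=12:  p_0=12·1+0=12,  q_0=12·0+1=1
a_1=24:  p_1=24·12+1=289,  q_1=24·1+0=24
→ (289, 24).  Check: 289²=83521, 145·24²=83520, difference 1.
(x_2, y_2) = (289·289 + 145·24·24, 289·24 + 24·289) = (167041, 13872)
(x_3, y_3) = (289·167041 + 145·24·13872, 289·13872 + 24·167041) = (96549409, 8017992)
(x_4, y_4) = (289·96549409 + 145·24·8017992, 289·8017992 + 24·96549409) = (55805391361, 4634385504)
(x_5, y_5) = (289·55805391361 + 145·24·4634385504, 289·4634385504 + 24·55805391361) = (32255419657249, 2678666803320)

289 24
167041 13872
96549409 8017992
55805391361 4634385504
32255419657249 2678666803320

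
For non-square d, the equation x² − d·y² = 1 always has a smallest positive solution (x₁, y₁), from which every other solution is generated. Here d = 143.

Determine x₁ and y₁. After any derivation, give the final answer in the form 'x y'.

12 1

d=143: √d = [11; 1,22] (ℓ=2, even), read p_1/q_1
a_0=11:  p_0=11·1+0=11,  q_0=11·0+1=1
a_1=1:  p_1=1·11+1=12,  q_1=1·1+0=1
(x₁, y₁) = (12, 1);  12² − 143·1² = 1 ✓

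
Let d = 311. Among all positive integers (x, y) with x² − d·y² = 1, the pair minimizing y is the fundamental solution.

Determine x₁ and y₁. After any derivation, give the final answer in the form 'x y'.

√311 = [17; 1,1,1,2,1,…,1,1,34, …], period ℓ=16 (even) → k=15
a_0=17:  p_0=17·1+0=17,  q_0=17·0+1=1
a_1=1:  p_1=1·17+1=18,  q_1=1·1+0=1
a_2=1:  p_2=1·18+17=35,  q_2=1·1+1=2
…
a_4=2:  p_4=2·53+35=141,  q_4=2·3+2=8
…
a_7=3:  p_7=3·1305+194=4109,  q_7=3·74+11=233
a_8=17:  p_8=17·4109+1305=71158,  q_8=17·233+74=4035
a_9=3:  p_9=3·71158+4109=217583,  q_9=3·4035+233=12338
a_10=6:  p_10=6·217583+71158=1376656,  q_10=6·12338+4035=78063
a_11=1:  p_11=1·1376656+217583=1594239,  q_11=1·78063+12338=90401
a_12=2:  p_12=2·1594239+1376656=4565134,  q_12=2·90401+78063=258865
a_13=1:  p_13=1·4565134+1594239=6159373,  q_13=1·258865+90401=349266
a_14=1:  p_14=1·6159373+4565134=10724507,  q_14=1·349266+258865=608131
a_15=1:  p_15=1·10724507+6159373=16883880,  q_15=1·608131+349266=957397
fundamental: x₁=16883880, y₁=957397  (since 285065403854400 − 311·916609015609 = 1)

16883880 957397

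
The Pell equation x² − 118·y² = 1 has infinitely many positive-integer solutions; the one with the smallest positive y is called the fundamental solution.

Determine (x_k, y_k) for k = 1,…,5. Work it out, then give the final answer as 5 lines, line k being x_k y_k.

√118 → a₀=10, period (1,6,3,2,10,2,3,6,1,20); ℓ=10 even so k=9
a_0=10:  p_0=10·1+0=10,  q_0=10·0+1=1
…
a_2=6:  p_2=6·11+10=76,  q_2=6·1+1=7
a_3=3:  p_3=3·76+11=239,  q_3=3·7+1=22
…
a_8=6:  p_8=6·42115+12112=264802,  q_8=6·3877+1115=24377
a_9=1:  p_9=1·264802+42115=306917,  q_9=1·24377+3877=28254
→ (306917, 28254).  Check: 306917²=94198044889, 118·28254²=94198044888, difference 1.
(306917+28254√118)^2 = 188396089777 + 17343265836√118
(306917+28254√118)^3 = 115643925371868101 + 10645886241146970√118
(306917+28254√118)^4 = 70986173286526887819457 + 6534806934930865917144√118
(306917+28254√118)^5 = 43573726693046301732396700037 + 4011286680085707263143023126√118

306917 28254
188396089777 17343265836
115643925371868101 10645886241146970
70986173286526887819457 6534806934930865917144
43573726693046301732396700037 4011286680085707263143023126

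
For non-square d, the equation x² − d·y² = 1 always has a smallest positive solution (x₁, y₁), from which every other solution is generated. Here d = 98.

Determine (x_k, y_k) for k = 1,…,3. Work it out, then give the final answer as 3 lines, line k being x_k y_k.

√98 = [9; 1,8,1,18, …], period ℓ=4 (even) → k=3
a_0=9:  p_0=9·1+0=9,  q_0=9·0+1=1
…
a_2=8:  p_2=8·10+9=89,  q_2=8·1+1=9
a_3=1:  p_3=1·89+10=99,  q_3=1·9+1=10
→ (99, 10).  Check: 99²=9801, 98·10²=9800, difference 1.
k=2:  x_2 = 99·99+98·10·10 = 19601,  y_2 = 99·10+10·99 = 1980
k=3:  x_3 = 99·19601+98·10·1980 = 3880899,  y_3 = 99·1980+10·19601 = 392030

99 10
19601 1980
3880899 392030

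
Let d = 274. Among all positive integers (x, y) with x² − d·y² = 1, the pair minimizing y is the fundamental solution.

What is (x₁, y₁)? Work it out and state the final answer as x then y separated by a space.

√274 → a₀=16, period (1,1,4,4,1,1,32); ℓ=7 odd so k=13
step 0: (16, 1)  from 16·(1,0) + (0,1)
step 1: (17, 1)  from 1·(16,1) + (1,0)
step 2: (33, 2)  from 1·(17,1) + (16,1)
step 3: (149, 9)  from 4·(33,2) + (17,1)
step 4: (629, 38)  from 4·(149,9) + (33,2)
…
step 6: (1407, 85)  from 1·(778,47) + (629,38)
…
step 8: (47209, 2852)  from 1·(45802,2767) + (1407,85)
step 9: (93011, 5619)  from 1·(47209,2852) + (45802,2767)
…
step 11: (1770023, 106931)  from 4·(419253,25328) + (93011,5619)
step 12: (2189276, 132259)  from 1·(1770023,106931) + (419253,25328)
step 13: (3959299, 239190)  from 1·(2189276,132259) + (1770023,106931)
→ (3959299, 239190).  Check: 3959299²=15676048571401, 274·239190²=15676048571400, difference 1.

3959299 239190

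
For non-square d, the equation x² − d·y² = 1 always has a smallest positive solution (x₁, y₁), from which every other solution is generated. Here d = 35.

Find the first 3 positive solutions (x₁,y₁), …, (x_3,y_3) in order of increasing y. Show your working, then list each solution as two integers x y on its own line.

√35 = [5; 1,10, …], period ℓ=2 (even) → k=1
step 0: (5, 1)  from 5·(1,0) + (0,1)
step 1: (6, 1)  from 1·(5,1) + (1,0)
→ (6, 1).  Check: 6²=36, 35·1²=35, difference 1.
n=2: (6,1)∘(6,1) = (6·6+35·1·1, 6·1+1·6) = (71,12)
n=3: (71,12)∘(6,1) = (6·71+35·1·12, 6·12+1·71) = (846,143)

6 1
71 12
846 143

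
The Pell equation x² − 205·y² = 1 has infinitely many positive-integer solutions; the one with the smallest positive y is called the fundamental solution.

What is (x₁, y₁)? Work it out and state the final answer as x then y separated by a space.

39689 2772

d=205: √d = [14; 3,6,1,4,1,6,3,28] (ℓ=8, even), read p_7/q_7
k=0  a_k=14  p_k/q_k = 14/1
k=1  a_k=3  p_k/q_k = 43/3
k=2  a_k=6  p_k/q_k = 272/19
k=3  a_k=1  p_k/q_k = 315/22
k=4  a_k=4  p_k/q_k = 1532/107
…
k=6  a_k=6  p_k/q_k = 12614/881
k=7  a_k=3  p_k/q_k = 39689/2772
(x₁, y₁) = (39689, 2772);  39689² − 205·2772² = 1 ✓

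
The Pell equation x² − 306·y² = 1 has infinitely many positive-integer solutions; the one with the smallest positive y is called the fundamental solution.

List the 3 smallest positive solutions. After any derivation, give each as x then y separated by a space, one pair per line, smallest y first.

35 2
2449 140
171395 9798

√306 = [17; 2,34, …], period ℓ=2 (even) → k=1
i=0: a=17 ⇒ p=17, q=1
i=1: a=2 ⇒ p=35, q=2
(x₁, y₁) = (35, 2);  35² − 306·2² = 1 ✓
(x_2, y_2) = (35·35 + 306·2·2, 35·2 + 2·35) = (2449, 140)
(x_3, y_3) = (35·2449 + 306·2·140, 35·140 + 2·2449) = (171395, 9798)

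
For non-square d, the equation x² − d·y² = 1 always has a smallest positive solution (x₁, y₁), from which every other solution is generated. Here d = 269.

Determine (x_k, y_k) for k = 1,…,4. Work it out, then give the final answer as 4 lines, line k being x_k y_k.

[16; 2,2,32] for √269; ℓ=3 ⇒ convergent index 5
a_0=16:  p_0=16·1+0=16,  q_0=16·0+1=1
…
a_4=2:  p_4=2·2657+82=5396,  q_4=2·162+5=329
a_5=2:  p_5=2·5396+2657=13449,  q_5=2·329+162=820
fundamental: x₁=13449, y₁=820  (since 180875601 − 269·672400 = 1)
n=2: (13449,820)∘(13449,820) = (13449·13449+269·820·820, 13449·820+820·13449) = (361751201,22056360)
n=3: (361751201,22056360)∘(13449,820) = (13449·361751201+269·820·22056360, 13449·22056360+820·361751201) = (9730383791049,593271970460)
n=4: (9730383791049,593271970460)∘(13449,820) = (13449·9730383791049+269·820·593271970460, 13449·593271970460+820·9730383791049) = (261727862849884801,15957829439376720)

13449 820
361751201 22056360
9730383791049 593271970460
261727862849884801 15957829439376720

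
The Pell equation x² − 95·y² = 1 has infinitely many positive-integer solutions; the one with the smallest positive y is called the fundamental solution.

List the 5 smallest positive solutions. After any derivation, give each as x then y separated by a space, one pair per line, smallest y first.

√95 = [9; 1,2,1,18, …], period ℓ=4 (even) → k=3
a_0=9:  p_0=9·1+0=9,  q_0=9·0+1=1
a_1=1:  p_1=1·9+1=10,  q_1=1·1+0=1
a_2=2:  p_2=2·10+9=29,  q_2=2·1+1=3
a_3=1:  p_3=1·29+10=39,  q_3=1·3+1=4
→ (39, 4).  Check: 39²=1521, 95·4²=1520, difference 1.
(39+4√95)^2 = 3041 + 312√95
(39+4√95)^3 = 237159 + 24332√95
(39+4√95)^4 = 18495361 + 1897584√95
(39+4√95)^5 = 1442400999 + 147987220√95

39 4
3041 312
237159 24332
18495361 1897584
1442400999 147987220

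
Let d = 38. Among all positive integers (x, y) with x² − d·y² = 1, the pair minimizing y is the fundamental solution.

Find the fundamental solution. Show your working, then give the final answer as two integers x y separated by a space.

37 6

[6; 6,12] for √38; ℓ=2 ⇒ convergent index 1
i=0: a=6 ⇒ p=6, q=1
i=1: a=6 ⇒ p=37, q=6
(x₁, y₁) = (37, 6);  37² − 38·6² = 1 ✓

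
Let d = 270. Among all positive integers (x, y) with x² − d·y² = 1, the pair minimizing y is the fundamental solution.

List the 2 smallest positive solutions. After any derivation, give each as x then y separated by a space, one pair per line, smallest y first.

5291 322
55989361 3407404

√270 → a₀=16, period (2,3,6,3,2,32); ℓ=6 even so k=5
i=0: a=16 ⇒ p=16, q=1
i=1: a=2 ⇒ p=33, q=2
…
i=3: a=6 ⇒ p=723, q=44
i=4: a=3 ⇒ p=2284, q=139
i=5: a=2 ⇒ p=5291, q=322
fundamental: x₁=5291, y₁=322  (since 27994681 − 270·103684 = 1)
k=2:  x_2 = 5291·5291+270·322·322 = 55989361,  y_2 = 5291·322+322·5291 = 3407404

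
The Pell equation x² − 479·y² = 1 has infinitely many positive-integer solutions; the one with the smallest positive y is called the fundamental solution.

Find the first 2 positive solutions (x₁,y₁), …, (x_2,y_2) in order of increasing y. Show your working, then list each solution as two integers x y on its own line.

[21; 1,7,1,3,2,21,2,3,1,7,1,42] for √479; ℓ=12 ⇒ convergent index 11
step 0: (21, 1)  from 21·(1,0) + (0,1)
step 1: (22, 1)  from 1·(21,1) + (1,0)
step 2: (175, 8)  from 7·(22,1) + (21,1)
step 3: (197, 9)  from 1·(175,8) + (22,1)
step 4: (766, 35)  from 3·(197,9) + (175,8)
step 5: (1729, 79)  from 2·(766,35) + (197,9)
step 6: (37075, 1694)  from 21·(1729,79) + (766,35)
step 7: (75879, 3467)  from 2·(37075,1694) + (1729,79)
step 8: (264712, 12095)  from 3·(75879,3467) + (37075,1694)
step 9: (340591, 15562)  from 1·(264712,12095) + (75879,3467)
step 10: (2648849, 121029)  from 7·(340591,15562) + (264712,12095)
step 11: (2989440, 136591)  from 1·(2648849,121029) + (340591,15562)
(x₁, y₁) = (2989440, 136591);  2989440² − 479·136591² = 1 ✓
n=2: (2989440,136591)∘(2989440,136591) = (2989440·2989440+479·136591·136591, 2989440·136591+136591·2989440) = (17873503027199,816661198080)

2989440 136591
17873503027199 816661198080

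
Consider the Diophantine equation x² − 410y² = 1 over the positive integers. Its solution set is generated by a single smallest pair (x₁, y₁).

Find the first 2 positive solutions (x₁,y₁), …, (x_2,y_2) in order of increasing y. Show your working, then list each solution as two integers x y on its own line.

√410 → a₀=20, period (4,40); ℓ=2 even so k=1
k=0  a_k=20  p_k/q_k = 20/1
k=1  a_k=4  p_k/q_k = 81/4
→ (81, 4).  Check: 81²=6561, 410·4²=6560, difference 1.
(81+4√410)^2 = 13121 + 648√410

81 4
13121 648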